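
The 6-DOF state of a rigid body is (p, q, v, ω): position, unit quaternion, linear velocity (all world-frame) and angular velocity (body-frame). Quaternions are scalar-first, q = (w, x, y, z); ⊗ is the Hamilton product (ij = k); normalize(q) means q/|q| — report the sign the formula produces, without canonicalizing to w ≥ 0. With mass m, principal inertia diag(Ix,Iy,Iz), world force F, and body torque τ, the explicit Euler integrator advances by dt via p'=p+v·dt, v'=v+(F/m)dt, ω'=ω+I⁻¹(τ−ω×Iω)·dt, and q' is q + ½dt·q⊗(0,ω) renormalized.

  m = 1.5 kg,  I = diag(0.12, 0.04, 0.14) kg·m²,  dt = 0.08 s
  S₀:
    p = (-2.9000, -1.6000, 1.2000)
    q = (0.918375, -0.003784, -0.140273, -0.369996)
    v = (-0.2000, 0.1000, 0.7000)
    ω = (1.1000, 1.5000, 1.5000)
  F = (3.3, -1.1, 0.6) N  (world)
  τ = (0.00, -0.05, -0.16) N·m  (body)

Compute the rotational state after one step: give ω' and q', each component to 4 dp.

gyro term ω×Iω = (0.2250, -0.0330, -0.1320)
α = I⁻¹(τ − ω×Iω) = (-1.8750, -0.4250, -0.2000)
new body rate ω' = (0.9500, 1.4660, 1.4840)
Hamilton product q⊗(0,ω) = (0.7695659, 1.3547970, 0.9762429, 1.5261868)
q + ½dt·q⊗(0,ω), renormalized = (0.9449, 0.0502, -0.1008, -0.3075)

ω' = (0.9500, 1.4660, 1.4840)
q' = (0.9449, 0.0502, -0.1008, -0.3075)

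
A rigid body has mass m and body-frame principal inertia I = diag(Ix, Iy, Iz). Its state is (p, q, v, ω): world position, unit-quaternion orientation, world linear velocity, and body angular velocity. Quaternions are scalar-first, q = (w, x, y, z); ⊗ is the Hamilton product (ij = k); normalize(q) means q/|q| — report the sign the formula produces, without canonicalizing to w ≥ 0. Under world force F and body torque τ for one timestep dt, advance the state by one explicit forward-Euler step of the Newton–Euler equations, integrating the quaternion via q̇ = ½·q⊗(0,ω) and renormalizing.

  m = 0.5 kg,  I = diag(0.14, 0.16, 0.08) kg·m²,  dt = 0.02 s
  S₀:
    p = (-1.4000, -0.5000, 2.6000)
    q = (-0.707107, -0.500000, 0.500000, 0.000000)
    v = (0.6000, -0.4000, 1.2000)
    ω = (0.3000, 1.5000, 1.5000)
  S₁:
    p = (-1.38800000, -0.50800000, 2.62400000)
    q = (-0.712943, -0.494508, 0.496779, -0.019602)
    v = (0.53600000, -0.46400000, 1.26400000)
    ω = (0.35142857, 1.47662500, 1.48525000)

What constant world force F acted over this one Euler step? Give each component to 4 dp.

Δv = v₁−v₀ = (-0.06400000, -0.06400000, 0.06400000)
applied force F = (-1.6000, -1.6000, 1.6000)

F = (-1.6000, -1.6000, 1.6000)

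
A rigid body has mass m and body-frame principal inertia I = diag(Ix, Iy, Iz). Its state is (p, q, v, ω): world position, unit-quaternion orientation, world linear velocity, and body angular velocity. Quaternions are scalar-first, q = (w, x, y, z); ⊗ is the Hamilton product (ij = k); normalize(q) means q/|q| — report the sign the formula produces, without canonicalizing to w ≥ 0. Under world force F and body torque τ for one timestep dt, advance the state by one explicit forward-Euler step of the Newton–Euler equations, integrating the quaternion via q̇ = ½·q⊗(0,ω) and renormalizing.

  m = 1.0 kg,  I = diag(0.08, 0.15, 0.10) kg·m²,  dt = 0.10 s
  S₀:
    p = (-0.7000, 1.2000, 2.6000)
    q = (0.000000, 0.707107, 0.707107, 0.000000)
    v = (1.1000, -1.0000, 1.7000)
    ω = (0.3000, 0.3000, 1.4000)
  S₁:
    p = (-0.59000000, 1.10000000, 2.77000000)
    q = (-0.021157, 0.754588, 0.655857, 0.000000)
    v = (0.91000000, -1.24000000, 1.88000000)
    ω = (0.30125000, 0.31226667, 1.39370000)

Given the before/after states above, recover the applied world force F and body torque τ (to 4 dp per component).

F = (-1.9000, -2.4000, 1.8000)
τ = (-0.0200, 0.0100, 0.0000)

Δv = v₁−v₀ = (-0.19000000, -0.24000000, 0.18000000)
F = m·Δv/dt = (-1.9000, -2.4000, 1.8000)
Δω = ω₁−ω₀ = (0.00125000, 0.01226667, -0.00630000)
τ = I·(Δω/dt) + ω₀×(Iω₀) = (-0.0200, 0.0100, 0.0000)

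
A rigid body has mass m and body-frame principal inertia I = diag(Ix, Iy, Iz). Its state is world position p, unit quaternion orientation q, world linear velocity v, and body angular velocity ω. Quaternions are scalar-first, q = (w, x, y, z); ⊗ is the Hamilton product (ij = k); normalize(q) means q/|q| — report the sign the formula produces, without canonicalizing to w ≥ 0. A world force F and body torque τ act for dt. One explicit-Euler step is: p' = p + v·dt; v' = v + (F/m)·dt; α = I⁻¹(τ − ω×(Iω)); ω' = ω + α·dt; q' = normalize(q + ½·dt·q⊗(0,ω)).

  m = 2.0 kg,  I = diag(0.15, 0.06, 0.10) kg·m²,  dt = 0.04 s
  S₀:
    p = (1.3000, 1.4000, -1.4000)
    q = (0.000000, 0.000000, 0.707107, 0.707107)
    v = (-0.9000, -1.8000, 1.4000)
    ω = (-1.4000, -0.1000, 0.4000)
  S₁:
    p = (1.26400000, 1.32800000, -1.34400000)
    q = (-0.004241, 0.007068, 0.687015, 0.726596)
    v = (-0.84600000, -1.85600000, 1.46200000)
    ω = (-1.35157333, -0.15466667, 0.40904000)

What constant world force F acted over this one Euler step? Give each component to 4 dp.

Δv = v₁−v₀ = (0.05400000, -0.05600000, 0.06200000)
F = m·Δv/dt = (2.7000, -2.8000, 3.1000)

F = (2.7000, -2.8000, 3.1000)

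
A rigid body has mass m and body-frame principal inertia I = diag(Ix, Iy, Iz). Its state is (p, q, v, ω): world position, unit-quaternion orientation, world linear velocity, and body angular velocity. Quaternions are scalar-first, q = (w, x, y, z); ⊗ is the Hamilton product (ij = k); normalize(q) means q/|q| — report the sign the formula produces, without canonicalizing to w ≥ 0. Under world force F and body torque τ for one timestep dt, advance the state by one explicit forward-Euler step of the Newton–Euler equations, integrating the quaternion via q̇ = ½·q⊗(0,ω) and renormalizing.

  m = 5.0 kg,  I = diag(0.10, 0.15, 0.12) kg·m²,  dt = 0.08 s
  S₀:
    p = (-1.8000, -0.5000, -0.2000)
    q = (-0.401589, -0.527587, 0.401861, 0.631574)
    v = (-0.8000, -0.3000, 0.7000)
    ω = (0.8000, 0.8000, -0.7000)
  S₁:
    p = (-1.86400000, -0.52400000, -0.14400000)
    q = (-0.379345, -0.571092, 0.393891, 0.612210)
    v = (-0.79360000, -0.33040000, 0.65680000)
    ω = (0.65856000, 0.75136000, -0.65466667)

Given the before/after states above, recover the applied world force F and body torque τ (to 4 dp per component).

Δω = ω₁−ω₀ = (-0.14144000, -0.04864000, 0.04533333)
applied torque τ = (-0.1600, -0.0800, 0.1000)
Δv = v₁−v₀ = (0.00640000, -0.03040000, -0.04320000)
m·(v₁−v₀)/dt = (0.4000, -1.9000, -2.7000)

F = (0.4000, -1.9000, -2.7000)
τ = (-0.1600, -0.0800, 0.1000)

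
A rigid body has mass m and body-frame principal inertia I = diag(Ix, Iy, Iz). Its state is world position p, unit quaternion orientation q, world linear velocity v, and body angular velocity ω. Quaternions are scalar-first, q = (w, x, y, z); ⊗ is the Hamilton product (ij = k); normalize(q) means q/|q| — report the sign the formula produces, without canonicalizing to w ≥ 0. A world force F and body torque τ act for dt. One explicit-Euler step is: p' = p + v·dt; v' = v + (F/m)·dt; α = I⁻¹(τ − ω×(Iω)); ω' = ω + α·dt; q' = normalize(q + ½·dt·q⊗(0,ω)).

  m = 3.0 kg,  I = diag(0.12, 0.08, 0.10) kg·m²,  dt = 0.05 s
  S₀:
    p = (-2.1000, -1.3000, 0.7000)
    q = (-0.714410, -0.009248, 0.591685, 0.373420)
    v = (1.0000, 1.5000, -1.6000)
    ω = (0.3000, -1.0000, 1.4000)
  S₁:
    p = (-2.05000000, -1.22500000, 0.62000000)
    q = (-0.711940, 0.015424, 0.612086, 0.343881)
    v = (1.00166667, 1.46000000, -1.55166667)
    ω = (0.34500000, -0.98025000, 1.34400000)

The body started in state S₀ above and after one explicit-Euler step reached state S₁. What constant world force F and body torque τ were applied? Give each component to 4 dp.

F = (0.1000, -2.4000, 2.9000)
τ = (0.0800, 0.0400, -0.1000)

velocity change Δv = (0.00166667, -0.04000000, 0.04833333)
F = m·Δv/dt = (0.1000, -2.4000, 2.9000)
rate change Δω = (0.04500000, 0.01975000, -0.05600000)
gyro term ω₀×Iω₀ = (-0.0280, 0.0084, 0.0120)
τ = I·(Δω/dt) + ω₀×(Iω₀) = (0.0800, 0.0400, -0.1000)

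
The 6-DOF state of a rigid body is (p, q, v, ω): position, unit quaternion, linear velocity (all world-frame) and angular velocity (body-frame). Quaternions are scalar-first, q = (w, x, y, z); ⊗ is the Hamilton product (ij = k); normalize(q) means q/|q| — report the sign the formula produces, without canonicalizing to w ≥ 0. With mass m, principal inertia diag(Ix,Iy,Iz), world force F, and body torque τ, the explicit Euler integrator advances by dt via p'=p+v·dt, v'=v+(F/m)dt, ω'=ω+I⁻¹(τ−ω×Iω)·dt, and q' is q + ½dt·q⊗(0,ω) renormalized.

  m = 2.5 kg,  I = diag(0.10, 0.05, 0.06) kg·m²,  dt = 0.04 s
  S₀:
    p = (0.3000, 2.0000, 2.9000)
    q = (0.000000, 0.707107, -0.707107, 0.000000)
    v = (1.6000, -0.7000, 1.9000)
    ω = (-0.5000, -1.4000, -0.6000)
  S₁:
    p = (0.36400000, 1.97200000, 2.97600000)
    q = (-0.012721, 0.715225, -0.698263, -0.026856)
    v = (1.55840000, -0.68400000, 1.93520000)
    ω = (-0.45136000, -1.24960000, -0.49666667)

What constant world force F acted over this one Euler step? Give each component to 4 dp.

F = (-2.6000, 1.0000, 2.2000)

velocity change Δv = (-0.04160000, 0.01600000, 0.03520000)
F = m·Δv/dt = (-2.6000, 1.0000, 2.2000)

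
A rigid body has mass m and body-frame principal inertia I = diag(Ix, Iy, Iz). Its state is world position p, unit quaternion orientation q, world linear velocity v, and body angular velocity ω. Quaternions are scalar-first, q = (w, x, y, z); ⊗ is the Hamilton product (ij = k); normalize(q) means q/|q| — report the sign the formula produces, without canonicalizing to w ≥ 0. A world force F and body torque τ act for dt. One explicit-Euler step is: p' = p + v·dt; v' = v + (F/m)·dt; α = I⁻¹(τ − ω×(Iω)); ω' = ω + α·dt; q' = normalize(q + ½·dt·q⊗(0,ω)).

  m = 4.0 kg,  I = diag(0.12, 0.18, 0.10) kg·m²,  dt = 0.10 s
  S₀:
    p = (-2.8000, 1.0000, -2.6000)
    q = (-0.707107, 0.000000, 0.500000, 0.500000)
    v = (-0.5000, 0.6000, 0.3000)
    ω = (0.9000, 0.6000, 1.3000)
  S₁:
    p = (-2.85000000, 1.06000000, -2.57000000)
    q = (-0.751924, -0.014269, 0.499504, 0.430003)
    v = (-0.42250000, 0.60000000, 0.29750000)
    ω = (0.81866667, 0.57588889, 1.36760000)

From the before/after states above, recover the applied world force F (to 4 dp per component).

Δv = v₁−v₀ = (0.07750000, 0.00000000, -0.00250000)
F = m·Δv/dt = (3.1000, 0.0000, -0.1000)

F = (3.1000, 0.0000, -0.1000)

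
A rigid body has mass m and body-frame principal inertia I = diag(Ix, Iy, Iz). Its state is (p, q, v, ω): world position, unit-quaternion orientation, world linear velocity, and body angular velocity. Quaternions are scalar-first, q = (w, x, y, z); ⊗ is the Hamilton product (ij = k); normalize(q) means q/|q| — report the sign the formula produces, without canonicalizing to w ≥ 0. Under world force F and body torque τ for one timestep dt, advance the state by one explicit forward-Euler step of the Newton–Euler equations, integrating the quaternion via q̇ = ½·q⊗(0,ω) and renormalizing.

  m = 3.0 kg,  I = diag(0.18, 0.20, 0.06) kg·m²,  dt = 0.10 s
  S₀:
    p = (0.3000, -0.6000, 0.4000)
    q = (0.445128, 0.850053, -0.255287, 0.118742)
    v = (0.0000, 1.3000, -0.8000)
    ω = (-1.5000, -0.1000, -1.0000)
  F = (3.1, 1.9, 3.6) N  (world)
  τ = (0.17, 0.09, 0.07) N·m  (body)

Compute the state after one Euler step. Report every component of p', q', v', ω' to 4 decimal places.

p' = (0.3000, -0.4700, 0.3200)
q' = (0.5115, 0.8267, -0.2230, 0.0728)
v' = (0.1033, 1.3633, -0.6800)
ω' = (-1.3978, -0.1450, -0.8883)

precession coupling ω×(Iω) = (-0.0140, 0.1800, 0.0030)
α = I⁻¹(τ − ω×Iω) = (1.0222, -0.4500, 1.1167)
new body rate ω' = (-1.3978, -0.1450, -0.8883)
q⊗(0,ω) = (1.3682928, -0.4005308, 0.6274272, -0.9130638)
q' = normalize(q + ½dt·q⊗(0,ω)) = (0.5115, 0.8267, -0.2230, 0.0728)
a = (1.0333, 0.6333, 1.2000)
p + v·dt = (0.3000, -0.4700, 0.3200)
v' = v + a·dt = (0.1033, 1.3633, -0.6800)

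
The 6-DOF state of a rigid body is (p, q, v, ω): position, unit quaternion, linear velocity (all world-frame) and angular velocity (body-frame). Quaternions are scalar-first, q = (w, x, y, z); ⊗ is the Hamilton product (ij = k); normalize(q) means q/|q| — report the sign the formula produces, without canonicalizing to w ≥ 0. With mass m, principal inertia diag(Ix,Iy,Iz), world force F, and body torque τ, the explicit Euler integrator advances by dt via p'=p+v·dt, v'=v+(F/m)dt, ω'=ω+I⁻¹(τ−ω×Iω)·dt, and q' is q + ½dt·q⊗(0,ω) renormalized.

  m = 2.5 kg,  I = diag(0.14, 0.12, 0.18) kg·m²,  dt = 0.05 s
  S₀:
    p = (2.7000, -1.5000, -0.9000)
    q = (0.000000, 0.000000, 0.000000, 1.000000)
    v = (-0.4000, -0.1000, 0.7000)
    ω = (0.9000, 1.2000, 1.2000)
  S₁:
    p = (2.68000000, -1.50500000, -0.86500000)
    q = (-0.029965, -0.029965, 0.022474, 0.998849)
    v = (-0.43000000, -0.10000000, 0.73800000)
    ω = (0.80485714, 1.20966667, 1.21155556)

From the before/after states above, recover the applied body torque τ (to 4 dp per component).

rate change Δω = (-0.09514286, 0.00966667, 0.01155556)
precession coupling = (0.0864, -0.0432, -0.0216)
τ = I·(Δω/dt) + ω₀×(Iω₀) = (-0.1800, -0.0200, 0.0200)

τ = (-0.1800, -0.0200, 0.0200)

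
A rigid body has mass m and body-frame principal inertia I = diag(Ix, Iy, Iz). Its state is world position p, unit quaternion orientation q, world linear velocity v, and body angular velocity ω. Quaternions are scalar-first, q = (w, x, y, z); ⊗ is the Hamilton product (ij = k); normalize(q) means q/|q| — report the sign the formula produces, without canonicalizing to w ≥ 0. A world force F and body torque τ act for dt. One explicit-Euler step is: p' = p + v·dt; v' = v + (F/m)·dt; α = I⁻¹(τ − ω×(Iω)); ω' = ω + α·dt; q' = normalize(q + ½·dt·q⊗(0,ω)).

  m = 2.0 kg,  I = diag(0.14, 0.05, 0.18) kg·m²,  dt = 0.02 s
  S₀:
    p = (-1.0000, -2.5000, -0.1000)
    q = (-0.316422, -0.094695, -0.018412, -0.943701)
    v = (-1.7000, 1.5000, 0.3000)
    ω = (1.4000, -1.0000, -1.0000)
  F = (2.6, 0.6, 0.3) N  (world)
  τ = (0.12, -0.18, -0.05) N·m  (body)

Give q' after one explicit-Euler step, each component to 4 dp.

Hamilton product q⊗(0,ω) = (-0.8295400, -1.3682798, -1.0994544, 0.4368938)
q + ½dt·q⊗(0,ω), renormalized = (-0.3247, -0.1084, -0.0294, -0.9391)

q' = (-0.3247, -0.1084, -0.0294, -0.9391)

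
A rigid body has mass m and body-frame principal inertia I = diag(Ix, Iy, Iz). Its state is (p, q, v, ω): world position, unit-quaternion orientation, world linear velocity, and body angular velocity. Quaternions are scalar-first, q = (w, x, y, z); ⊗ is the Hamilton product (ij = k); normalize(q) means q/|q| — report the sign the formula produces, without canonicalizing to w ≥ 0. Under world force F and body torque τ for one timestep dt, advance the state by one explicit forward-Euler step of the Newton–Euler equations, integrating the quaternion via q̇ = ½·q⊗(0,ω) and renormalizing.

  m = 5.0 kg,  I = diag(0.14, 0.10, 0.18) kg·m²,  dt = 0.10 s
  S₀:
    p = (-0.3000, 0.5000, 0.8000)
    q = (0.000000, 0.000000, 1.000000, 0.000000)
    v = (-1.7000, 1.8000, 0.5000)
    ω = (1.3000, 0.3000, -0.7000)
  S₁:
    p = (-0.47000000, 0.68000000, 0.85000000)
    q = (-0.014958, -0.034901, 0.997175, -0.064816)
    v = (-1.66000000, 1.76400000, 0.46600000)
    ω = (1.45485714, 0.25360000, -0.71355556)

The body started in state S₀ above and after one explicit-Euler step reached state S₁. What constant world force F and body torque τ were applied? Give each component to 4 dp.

ω₁ − ω₀ = (0.15485714, -0.04640000, -0.01355556)
applied torque τ = (0.2000, -0.0100, -0.0400)
velocity change Δv = (0.04000000, -0.03600000, -0.03400000)
m·(v₁−v₀)/dt = (2.0000, -1.8000, -1.7000)

F = (2.0000, -1.8000, -1.7000)
τ = (0.2000, -0.0100, -0.0400)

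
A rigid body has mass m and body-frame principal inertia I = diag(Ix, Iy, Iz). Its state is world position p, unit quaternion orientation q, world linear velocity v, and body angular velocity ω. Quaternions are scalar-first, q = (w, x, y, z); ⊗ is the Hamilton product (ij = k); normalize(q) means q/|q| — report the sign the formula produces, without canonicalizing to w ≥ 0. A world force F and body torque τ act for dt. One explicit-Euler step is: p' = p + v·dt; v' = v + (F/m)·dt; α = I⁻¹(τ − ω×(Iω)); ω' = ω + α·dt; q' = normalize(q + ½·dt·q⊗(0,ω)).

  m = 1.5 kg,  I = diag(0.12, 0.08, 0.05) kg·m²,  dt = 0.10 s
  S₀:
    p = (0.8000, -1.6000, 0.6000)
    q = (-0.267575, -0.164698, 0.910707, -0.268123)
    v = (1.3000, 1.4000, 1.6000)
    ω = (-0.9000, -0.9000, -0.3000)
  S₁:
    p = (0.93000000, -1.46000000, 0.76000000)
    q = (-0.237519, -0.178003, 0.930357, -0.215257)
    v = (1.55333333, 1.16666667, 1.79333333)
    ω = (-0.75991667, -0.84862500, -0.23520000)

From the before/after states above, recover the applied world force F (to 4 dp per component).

F = (3.8000, -3.5000, 2.9000)

velocity change Δv = (0.25333333, -0.23333333, 0.19333333)
m·(v₁−v₀)/dt = (3.8000, -3.5000, 2.9000)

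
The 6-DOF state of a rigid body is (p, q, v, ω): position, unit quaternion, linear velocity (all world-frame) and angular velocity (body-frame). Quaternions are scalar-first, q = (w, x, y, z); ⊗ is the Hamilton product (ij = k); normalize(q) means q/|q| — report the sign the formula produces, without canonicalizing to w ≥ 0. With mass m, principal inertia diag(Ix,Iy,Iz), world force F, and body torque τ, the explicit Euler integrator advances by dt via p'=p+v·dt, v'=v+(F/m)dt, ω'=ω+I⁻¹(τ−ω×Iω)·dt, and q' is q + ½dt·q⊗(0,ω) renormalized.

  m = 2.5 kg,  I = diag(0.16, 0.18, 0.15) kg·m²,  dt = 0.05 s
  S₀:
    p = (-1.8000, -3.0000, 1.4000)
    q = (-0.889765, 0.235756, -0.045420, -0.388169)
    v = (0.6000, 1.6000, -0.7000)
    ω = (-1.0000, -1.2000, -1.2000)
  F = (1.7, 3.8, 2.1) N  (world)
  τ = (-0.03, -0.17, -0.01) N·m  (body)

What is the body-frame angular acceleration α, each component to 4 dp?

precession coupling ω×(Iω) = (-0.0432, 0.0120, 0.0240)
(τ − ω×Iω)/I = (0.0825, -1.0111, -0.2267)

α = (0.0825, -1.0111, -0.2267)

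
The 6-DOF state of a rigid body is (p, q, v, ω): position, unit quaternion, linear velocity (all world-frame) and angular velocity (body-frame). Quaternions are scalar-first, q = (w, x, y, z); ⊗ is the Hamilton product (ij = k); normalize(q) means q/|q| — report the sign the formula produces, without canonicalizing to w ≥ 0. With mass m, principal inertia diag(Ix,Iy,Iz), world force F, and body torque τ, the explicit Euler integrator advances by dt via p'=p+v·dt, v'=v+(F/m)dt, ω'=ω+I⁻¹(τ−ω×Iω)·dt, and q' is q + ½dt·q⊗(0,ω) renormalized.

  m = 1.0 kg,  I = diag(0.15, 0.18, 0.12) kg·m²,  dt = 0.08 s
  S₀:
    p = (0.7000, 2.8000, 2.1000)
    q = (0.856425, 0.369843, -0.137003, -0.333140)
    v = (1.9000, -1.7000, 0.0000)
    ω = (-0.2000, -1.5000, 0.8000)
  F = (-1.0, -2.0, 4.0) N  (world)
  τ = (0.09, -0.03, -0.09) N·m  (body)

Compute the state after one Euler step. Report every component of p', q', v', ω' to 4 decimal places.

p' = (0.8520, 2.6640, 2.1000)
q' = (0.8598, 0.3378, -0.1971, -0.3283)
v' = (1.8200, -1.8600, 0.3200)
ω' = (-0.1904, -1.5112, 0.7340)

new position p' = (0.8520, 2.6640, 2.1000)
new velocity v' = (1.8200, -1.8600, 0.3200)
(τ − ω×Iω)/I = (0.1200, -0.1400, -0.8250)
new body rate ω' = (-0.1904, -1.5112, 0.7340)
Hamilton product q⊗(0,ω) = (0.1349761, -0.7805974, -1.5138839, 0.1029749)
updated quaternion q' = (0.8598, 0.3378, -0.1971, -0.3283)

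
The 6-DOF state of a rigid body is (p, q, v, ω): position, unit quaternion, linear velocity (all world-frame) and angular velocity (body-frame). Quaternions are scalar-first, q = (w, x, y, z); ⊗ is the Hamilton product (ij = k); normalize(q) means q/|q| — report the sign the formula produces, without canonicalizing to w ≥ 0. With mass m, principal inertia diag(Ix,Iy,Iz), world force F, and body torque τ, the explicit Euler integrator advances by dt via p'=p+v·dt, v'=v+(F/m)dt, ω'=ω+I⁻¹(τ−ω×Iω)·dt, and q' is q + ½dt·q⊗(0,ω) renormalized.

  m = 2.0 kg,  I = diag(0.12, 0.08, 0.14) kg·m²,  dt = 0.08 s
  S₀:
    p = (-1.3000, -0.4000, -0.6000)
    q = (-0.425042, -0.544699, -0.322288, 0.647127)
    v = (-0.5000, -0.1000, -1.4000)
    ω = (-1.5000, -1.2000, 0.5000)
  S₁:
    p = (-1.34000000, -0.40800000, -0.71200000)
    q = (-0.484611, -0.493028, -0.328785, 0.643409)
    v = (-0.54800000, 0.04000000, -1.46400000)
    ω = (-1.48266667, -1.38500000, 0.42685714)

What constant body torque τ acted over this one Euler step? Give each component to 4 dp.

rate change Δω = (0.01733333, -0.18500000, -0.07314286)
I·α + gyro = (-0.0100, -0.1700, -0.2000)

τ = (-0.0100, -0.1700, -0.2000)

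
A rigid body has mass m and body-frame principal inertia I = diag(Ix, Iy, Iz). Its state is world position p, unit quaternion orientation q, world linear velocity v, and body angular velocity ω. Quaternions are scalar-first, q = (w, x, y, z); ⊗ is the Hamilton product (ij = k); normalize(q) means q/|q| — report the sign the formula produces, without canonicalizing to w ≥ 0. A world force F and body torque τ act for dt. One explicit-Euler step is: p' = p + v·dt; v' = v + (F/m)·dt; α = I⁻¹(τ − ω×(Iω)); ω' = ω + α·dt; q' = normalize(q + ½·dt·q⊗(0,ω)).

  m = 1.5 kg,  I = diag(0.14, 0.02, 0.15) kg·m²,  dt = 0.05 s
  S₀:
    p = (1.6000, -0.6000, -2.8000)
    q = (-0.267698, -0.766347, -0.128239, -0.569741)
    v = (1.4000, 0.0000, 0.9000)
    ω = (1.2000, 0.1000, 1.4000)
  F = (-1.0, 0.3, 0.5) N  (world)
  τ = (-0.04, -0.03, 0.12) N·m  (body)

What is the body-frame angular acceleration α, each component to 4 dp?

α = (-0.4157, -0.6600, 0.8960)

gyro term ω×Iω = (0.0182, -0.0168, -0.0144)
α = I⁻¹(τ − ω×Iω) = (-0.4157, -0.6600, 0.8960)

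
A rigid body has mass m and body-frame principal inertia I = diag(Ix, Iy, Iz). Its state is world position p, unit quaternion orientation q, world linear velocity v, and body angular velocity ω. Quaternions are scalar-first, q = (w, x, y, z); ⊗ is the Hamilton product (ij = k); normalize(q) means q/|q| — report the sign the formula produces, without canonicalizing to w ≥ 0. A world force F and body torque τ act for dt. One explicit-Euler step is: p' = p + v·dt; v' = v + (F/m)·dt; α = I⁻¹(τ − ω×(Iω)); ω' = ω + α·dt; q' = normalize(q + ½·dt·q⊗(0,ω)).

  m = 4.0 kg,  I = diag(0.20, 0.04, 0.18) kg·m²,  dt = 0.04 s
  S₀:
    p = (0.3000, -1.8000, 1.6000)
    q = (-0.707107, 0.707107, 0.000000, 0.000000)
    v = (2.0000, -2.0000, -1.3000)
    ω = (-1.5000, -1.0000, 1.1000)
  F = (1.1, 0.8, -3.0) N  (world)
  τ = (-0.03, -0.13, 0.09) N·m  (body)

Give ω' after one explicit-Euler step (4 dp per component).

ω×(Iω) gyroscopic = (-0.1540, -0.0330, -0.2400)
angular accel α = (0.6200, -2.4250, 1.8333)
ω + α·dt = (-1.4752, -1.0970, 1.1733)

ω' = (-1.4752, -1.0970, 1.1733)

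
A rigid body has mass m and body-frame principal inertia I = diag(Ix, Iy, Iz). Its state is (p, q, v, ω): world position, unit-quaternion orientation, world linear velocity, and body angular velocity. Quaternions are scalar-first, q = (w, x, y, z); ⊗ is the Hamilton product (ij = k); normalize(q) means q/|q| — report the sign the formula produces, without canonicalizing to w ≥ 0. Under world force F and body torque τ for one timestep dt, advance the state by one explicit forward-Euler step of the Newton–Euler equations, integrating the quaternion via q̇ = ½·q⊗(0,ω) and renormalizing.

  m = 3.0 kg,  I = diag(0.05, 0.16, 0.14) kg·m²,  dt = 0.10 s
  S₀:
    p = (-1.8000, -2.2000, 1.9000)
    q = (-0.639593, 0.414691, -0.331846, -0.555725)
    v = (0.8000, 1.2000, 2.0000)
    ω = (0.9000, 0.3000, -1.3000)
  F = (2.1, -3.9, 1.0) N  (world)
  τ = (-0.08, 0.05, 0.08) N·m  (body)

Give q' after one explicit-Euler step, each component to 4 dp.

q' = (-0.6872, 0.4145, -0.3384, -0.4914)

q⊗(0,ω) = (-0.9961106, 0.0224836, -0.1529321, 1.2545396)
updated quaternion q' = (-0.6872, 0.4145, -0.3384, -0.4914)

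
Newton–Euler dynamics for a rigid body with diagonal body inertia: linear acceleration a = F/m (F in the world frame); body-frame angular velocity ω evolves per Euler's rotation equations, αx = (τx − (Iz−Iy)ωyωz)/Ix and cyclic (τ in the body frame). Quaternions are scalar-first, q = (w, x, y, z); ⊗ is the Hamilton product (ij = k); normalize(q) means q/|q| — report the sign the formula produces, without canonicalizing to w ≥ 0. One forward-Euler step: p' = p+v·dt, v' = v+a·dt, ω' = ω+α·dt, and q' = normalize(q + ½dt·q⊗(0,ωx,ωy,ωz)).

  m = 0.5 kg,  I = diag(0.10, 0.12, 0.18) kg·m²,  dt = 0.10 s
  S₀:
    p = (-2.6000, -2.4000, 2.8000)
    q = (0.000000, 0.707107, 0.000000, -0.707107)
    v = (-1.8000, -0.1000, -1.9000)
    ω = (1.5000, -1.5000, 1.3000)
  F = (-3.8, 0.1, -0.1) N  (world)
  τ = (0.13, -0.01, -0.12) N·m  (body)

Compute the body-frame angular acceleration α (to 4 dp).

ω×(Iω) gyroscopic = (-0.1170, -0.1560, -0.0450)
angular accel α = (2.4700, 1.2167, -0.4167)

α = (2.4700, 1.2167, -0.4167)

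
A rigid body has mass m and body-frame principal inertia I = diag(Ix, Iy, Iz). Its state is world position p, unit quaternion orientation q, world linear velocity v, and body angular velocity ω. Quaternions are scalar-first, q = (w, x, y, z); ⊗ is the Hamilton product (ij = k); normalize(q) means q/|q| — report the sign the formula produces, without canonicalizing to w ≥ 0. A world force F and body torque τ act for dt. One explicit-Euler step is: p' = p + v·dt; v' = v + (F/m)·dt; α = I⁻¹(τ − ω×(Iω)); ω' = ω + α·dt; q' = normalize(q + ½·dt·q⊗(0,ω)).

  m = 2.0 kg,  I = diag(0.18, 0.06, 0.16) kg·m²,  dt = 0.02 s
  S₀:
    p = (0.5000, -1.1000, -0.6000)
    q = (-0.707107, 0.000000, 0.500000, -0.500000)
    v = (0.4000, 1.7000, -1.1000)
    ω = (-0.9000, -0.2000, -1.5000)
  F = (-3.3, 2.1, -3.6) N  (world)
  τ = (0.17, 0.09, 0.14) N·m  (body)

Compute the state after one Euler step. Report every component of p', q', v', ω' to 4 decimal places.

p' = (0.5080, -1.0660, -0.6220)
q' = (-0.7135, -0.0021, 0.5058, -0.4848)
v' = (0.3670, 1.7210, -1.1360)
ω' = (-0.8844, -0.1790, -1.4798)

p' = p + v·dt = (0.5080, -1.0660, -0.6220)
v' = v + a·dt = (0.3670, 1.7210, -1.1360)
(τ − ω×Iω)/I = (0.7778, 1.0500, 1.0100)
new body rate ω' = (-0.8844, -0.1790, -1.4798)
Hamilton product q⊗(0,ω) = (-0.6500000, -0.2136037, 0.5914214, 1.5106605)
q' = normalize(q + ½dt·q⊗(0,ω)) = (-0.7135, -0.0021, 0.5058, -0.4848)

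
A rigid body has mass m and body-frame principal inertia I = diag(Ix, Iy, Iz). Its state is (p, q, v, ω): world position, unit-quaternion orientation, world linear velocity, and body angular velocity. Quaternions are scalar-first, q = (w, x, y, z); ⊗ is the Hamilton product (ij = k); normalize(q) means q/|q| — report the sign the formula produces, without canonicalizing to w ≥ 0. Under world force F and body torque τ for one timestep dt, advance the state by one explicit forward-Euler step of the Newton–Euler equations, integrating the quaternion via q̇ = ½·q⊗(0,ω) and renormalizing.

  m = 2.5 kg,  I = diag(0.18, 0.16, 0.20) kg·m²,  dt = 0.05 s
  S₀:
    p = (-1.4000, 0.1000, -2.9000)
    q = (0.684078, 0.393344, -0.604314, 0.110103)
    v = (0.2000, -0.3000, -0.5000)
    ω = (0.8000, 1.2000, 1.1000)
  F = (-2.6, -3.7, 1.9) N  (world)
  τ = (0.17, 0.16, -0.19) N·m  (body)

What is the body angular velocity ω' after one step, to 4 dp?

gyro term ω×Iω = (0.0528, -0.0176, -0.0192)
(τ − ω×Iω)/I = (0.6511, 1.1100, -0.8540)
new body rate ω' = (0.8326, 1.2555, 1.0573)

ω' = (0.8326, 1.2555, 1.0573)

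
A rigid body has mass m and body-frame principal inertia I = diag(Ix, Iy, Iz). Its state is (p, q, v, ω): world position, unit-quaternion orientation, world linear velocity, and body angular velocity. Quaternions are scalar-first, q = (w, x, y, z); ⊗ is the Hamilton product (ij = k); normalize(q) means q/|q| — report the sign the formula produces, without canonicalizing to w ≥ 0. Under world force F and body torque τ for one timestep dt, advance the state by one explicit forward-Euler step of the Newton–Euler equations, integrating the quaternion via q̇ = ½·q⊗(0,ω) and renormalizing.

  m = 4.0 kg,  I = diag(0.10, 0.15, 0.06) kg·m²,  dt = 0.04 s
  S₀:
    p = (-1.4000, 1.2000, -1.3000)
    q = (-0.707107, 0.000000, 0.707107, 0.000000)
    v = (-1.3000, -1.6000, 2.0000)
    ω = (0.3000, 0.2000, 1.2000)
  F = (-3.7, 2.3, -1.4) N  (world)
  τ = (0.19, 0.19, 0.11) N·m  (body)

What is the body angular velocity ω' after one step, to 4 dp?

gyro term ω×Iω = (-0.0216, 0.0144, 0.0030)
(τ − ω×Iω)/I = (2.1160, 1.1707, 1.7833)
ω + α·dt = (0.3846, 0.2468, 1.2713)

ω' = (0.3846, 0.2468, 1.2713)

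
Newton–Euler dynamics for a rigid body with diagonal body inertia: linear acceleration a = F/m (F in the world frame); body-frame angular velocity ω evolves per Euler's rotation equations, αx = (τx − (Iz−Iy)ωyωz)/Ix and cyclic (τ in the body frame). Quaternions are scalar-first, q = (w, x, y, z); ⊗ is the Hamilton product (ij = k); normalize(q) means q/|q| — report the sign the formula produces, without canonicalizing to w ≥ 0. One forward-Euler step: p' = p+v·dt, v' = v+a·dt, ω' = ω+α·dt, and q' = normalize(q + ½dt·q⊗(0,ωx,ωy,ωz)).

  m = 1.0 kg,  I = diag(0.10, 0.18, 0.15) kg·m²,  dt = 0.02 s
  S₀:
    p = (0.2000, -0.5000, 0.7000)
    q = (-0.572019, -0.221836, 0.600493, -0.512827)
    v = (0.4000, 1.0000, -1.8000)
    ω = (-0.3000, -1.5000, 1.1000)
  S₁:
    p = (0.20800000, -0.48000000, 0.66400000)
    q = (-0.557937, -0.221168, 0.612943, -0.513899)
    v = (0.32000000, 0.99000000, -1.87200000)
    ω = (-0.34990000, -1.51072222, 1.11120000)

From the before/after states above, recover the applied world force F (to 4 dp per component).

F = (-4.0000, -0.5000, -3.6000)

Δv = v₁−v₀ = (-0.08000000, -0.01000000, -0.07200000)
m·(v₁−v₀)/dt = (-4.0000, -0.5000, -3.6000)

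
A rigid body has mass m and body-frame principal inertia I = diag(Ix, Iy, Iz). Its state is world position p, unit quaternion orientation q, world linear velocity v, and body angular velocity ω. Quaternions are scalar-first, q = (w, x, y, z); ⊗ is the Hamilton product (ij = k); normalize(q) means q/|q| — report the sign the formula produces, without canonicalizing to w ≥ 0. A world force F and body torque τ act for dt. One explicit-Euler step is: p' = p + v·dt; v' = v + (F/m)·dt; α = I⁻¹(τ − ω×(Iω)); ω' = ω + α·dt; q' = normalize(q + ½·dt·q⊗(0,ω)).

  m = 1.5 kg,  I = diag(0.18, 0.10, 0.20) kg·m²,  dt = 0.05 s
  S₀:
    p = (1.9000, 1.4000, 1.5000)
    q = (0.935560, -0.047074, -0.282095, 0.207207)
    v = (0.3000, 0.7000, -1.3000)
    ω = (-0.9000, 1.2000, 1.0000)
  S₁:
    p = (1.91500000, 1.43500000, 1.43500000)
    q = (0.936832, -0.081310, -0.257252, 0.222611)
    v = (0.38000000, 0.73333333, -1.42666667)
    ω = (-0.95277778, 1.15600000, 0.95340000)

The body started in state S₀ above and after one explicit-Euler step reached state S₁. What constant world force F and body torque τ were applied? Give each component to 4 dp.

F = (2.4000, 1.0000, -3.8000)
τ = (-0.0700, -0.0700, -0.1000)

velocity change Δv = (0.08000000, 0.03333333, -0.12666667)
F = m·Δv/dt = (2.4000, 1.0000, -3.8000)
Δω = ω₁−ω₀ = (-0.05277778, -0.04400000, -0.04660000)
gyro term ω₀×Iω₀ = (0.1200, 0.0180, 0.0864)
I·α + gyro = (-0.0700, -0.0700, -0.1000)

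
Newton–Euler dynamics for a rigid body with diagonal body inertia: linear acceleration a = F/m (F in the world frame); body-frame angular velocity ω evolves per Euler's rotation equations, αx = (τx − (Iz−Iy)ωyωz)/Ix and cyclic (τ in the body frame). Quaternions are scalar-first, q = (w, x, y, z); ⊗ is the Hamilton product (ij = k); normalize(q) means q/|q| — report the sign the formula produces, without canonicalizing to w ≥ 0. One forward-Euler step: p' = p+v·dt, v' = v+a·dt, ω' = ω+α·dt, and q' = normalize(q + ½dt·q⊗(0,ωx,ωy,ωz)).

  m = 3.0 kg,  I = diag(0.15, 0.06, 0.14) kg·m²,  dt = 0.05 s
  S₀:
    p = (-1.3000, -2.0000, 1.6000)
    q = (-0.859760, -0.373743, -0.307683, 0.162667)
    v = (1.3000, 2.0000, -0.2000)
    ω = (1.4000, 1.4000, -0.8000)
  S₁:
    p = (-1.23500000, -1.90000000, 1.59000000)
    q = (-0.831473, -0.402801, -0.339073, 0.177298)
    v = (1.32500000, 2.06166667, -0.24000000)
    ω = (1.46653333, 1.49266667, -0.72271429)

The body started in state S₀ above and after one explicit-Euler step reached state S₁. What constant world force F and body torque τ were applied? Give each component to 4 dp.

velocity change Δv = (0.02500000, 0.06166667, -0.04000000)
m·(v₁−v₀)/dt = (1.5000, 3.7000, -2.4000)
ω₁ − ω₀ = (0.06653333, 0.09266667, 0.07728571)
ω₀×(Iω₀) = (-0.0896, -0.0112, -0.1764)
I·α + gyro = (0.1100, 0.1000, 0.0400)

F = (1.5000, 3.7000, -2.4000)
τ = (0.1100, 0.1000, 0.0400)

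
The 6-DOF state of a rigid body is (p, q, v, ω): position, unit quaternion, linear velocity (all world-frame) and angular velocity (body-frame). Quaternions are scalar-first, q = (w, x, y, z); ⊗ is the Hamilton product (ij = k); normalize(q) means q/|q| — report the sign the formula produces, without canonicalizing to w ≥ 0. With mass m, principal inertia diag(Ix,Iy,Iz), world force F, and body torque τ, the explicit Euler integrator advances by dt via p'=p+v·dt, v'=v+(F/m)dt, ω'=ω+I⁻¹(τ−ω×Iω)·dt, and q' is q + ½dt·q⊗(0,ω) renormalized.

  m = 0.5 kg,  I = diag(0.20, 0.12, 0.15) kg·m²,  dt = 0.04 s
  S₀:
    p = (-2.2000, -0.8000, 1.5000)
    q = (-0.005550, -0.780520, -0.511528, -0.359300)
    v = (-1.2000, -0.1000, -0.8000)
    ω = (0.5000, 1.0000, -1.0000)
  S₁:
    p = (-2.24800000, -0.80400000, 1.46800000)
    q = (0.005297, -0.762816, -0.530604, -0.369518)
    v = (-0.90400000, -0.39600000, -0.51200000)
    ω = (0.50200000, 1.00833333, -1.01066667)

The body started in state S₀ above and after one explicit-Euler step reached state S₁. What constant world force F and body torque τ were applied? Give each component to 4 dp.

F = (3.7000, -3.7000, 3.6000)
τ = (-0.0200, 0.0000, -0.0800)

v₁ − v₀ = (0.29600000, -0.29600000, 0.28800000)
F = m·Δv/dt = (3.7000, -3.7000, 3.6000)
Δω = ω₁−ω₀ = (0.00200000, 0.00833333, -0.01066667)
ω₀×(Iω₀) = (-0.0300, -0.0250, -0.0400)
I·α + gyro = (-0.0200, 0.0000, -0.0800)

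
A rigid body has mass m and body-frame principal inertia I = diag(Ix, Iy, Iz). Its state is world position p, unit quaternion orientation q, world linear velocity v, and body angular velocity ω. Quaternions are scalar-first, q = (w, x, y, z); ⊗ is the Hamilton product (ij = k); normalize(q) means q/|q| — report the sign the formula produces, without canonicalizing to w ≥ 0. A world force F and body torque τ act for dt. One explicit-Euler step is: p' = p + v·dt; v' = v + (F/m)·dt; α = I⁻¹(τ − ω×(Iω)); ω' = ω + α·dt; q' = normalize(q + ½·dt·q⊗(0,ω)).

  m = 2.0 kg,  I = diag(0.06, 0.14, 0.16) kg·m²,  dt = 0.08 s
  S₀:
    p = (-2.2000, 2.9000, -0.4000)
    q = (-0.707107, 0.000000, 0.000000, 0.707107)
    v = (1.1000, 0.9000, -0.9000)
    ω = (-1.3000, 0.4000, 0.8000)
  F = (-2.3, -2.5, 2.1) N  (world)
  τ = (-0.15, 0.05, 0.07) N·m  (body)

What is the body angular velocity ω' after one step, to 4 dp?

ω' = (-1.5085, 0.3691, 0.8558)

α = I⁻¹(τ − ω×Iω) = (-2.6067, -0.3857, 0.6975)
ω' = ω + α·dt = (-1.5085, 0.3691, 0.8558)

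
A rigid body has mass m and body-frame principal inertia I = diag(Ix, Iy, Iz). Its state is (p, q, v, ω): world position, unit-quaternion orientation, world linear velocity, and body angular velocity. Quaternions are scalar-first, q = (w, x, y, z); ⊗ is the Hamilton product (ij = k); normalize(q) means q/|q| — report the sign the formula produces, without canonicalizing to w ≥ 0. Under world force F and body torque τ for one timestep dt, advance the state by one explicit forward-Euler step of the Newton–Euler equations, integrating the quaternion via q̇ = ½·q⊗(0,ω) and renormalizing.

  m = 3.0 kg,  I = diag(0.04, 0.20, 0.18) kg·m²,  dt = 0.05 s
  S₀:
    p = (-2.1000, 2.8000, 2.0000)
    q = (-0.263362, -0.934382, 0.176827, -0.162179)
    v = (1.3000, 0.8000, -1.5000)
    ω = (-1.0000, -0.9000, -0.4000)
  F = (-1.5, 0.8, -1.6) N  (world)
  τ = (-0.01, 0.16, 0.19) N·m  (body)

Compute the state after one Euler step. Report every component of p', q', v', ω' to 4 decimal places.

p' = (-2.0350, 2.8400, 1.9250)
q' = (-0.2842, -0.9326, 0.1774, -0.1340)
v' = (1.2750, 0.8133, -1.5267)
ω' = (-1.0035, -0.8460, -0.3872)

angular accel α = (-0.0700, 1.0800, 0.2556)
new body rate ω' = (-1.0035, -0.8460, -0.3872)
2q̇ = q⊗(0,ω) = (-0.8401093, 0.0466701, 0.0254520, 1.1231156)
updated quaternion q' = (-0.2842, -0.9326, 0.1774, -0.1340)
a = F/m = (-0.5000, 0.2667, -0.5333)
new position p' = (-2.0350, 2.8400, 1.9250)
v' = v + a·dt = (1.2750, 0.8133, -1.5267)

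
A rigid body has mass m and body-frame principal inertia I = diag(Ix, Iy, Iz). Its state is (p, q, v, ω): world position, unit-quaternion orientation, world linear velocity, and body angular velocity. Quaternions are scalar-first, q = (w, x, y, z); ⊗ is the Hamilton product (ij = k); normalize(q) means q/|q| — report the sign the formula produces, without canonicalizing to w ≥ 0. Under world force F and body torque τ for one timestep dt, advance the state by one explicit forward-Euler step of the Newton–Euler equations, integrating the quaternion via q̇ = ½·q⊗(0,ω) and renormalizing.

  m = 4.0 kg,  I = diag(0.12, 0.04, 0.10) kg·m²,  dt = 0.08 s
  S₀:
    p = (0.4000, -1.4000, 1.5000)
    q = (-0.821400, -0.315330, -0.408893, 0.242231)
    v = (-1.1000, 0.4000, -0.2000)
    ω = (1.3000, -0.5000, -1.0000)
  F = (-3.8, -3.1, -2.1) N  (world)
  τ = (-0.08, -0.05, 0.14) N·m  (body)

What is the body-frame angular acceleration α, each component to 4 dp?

precession coupling ω×(Iω) = (0.0300, -0.0260, 0.0520)
α = I⁻¹(τ − ω×Iω) = (-0.9167, -0.6000, 0.8800)

α = (-0.9167, -0.6000, 0.8800)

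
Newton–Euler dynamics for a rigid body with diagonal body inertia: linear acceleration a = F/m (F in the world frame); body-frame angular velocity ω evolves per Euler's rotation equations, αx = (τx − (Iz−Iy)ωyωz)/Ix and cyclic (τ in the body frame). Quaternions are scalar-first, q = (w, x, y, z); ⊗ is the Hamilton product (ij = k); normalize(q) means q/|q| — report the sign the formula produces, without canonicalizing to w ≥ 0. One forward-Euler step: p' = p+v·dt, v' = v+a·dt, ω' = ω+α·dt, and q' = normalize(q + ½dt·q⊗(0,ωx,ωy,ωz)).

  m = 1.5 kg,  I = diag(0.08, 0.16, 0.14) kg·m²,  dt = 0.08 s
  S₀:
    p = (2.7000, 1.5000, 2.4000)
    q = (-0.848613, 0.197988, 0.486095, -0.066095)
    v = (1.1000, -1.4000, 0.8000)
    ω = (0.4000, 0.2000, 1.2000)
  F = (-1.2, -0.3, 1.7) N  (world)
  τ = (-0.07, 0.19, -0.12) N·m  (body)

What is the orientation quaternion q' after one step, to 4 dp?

q' = (-0.8514, 0.2080, 0.4681, -0.1129)

q⊗(0,ω) = (-0.0971002, 0.2570878, -0.4337462, -1.1731760)
updated quaternion q' = (-0.8514, 0.2080, 0.4681, -0.1129)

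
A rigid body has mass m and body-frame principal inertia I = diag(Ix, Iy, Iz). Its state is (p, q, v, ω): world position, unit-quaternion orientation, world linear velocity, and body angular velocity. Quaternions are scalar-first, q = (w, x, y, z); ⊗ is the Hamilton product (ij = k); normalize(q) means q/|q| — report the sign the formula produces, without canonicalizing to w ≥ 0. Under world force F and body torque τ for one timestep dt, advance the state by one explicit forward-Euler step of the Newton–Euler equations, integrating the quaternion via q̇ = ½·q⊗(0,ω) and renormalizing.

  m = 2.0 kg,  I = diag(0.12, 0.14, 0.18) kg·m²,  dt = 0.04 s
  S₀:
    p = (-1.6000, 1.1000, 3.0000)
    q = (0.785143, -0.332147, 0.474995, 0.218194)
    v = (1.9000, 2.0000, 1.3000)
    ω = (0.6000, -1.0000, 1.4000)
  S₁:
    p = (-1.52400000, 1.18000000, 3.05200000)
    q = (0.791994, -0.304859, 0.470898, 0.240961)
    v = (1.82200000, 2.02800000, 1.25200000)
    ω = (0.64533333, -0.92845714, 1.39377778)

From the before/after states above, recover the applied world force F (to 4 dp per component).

F = (-3.9000, 1.4000, -2.4000)

Δv = v₁−v₀ = (-0.07800000, 0.02800000, -0.04800000)
F = m·Δv/dt = (-3.9000, 1.4000, -2.4000)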